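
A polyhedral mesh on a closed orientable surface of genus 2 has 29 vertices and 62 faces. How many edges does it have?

93

For a closed orientable surface of genus 2, χ = 2 − 2·2 = -2.
E = V + F − (-2) = 29 + 62 − (-2) = 93.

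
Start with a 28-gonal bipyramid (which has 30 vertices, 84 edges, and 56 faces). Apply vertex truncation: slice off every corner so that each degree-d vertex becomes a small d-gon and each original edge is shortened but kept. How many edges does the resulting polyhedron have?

Truncation replaces each original edge-end by a new vertex, so V′ = 2E = 168.
Each original edge survives, and each old vertex of degree d contributes d new edges; summing degrees gives Σd = 2E, so E′ = E + 2E = 3E = 252.
Each original face survives and each original vertex becomes one new face: F′ = F + V = 86.

252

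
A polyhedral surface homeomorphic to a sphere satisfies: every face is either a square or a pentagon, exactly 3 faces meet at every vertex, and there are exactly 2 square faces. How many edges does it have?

Let x be the number of pentagons; then F = 2 + x.
Edge–face incidences: 2E = 4·2 + 5·x = 8 + 5x.
Every vertex has degree 3, so 3V = 2E.
Euler: V − E + F = 2 ⇒ (2E)/3 − E + (2 + x) = 2.
Multiply by 6: 2·(2E) − 3·(2E) + 6·(2 + x) = 12, i.e. 12 + 6x − (8 + 5x) = 12.
Collecting terms: x + 4 = 12, so x = 8.
Then 2E = 8 + 5·8 = 48, so E = 24, V = 2E/3 = 16, F = 2 + 8 = 10.

24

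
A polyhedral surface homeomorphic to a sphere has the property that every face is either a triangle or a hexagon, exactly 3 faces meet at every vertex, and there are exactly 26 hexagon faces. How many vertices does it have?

Let x be the number of triangles; then F = 26 + x.
Edge–face incidences: 2E = 6·26 + 3·x = 156 + 3x.
Every vertex has degree 3, so 3V = 2E.
Euler: V − E + F = 2 ⇒ (2E)/3 − E + (26 + x) = 2.
Multiply by 6: 2·(2E) − 3·(2E) + 6·(26 + x) = 12, i.e. 156 + 6x − (156 + 3x) = 12.
Collecting terms: 3x = 12, so x = 4.
Then 2E = 156 + 3·4 = 168, so E = 84, V = 2E/3 = 56, F = 26 + 4 = 30.

56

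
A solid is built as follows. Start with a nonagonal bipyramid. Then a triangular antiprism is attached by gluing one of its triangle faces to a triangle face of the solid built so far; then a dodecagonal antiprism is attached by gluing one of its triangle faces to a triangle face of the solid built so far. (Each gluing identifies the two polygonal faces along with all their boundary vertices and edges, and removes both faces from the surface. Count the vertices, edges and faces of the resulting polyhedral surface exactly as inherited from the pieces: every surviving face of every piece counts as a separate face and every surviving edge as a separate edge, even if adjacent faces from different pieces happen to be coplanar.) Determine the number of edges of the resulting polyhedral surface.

81

A nonagonal bipyramid: V=11, E=27, F=18.
Attach a triangular antiprism (V=6, E=12, F=8) along a 3-gon: merge 3 vertices and 3 edges, delete both glued faces → V=14, E=36, F=24.
Attach a dodecagonal antiprism (V=24, E=48, F=26) along a 3-gon: merge 3 vertices and 3 edges, delete both glued faces → V=35, E=81, F=48.
Check: V − E + F = 35 − 81 + 48 = 2.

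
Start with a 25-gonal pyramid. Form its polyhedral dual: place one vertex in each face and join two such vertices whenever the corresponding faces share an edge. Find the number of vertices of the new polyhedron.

26

The base solid has V = 26, E = 50, F = 26.
The dual swaps V and F and preserves E: V′ = F = 26, E′ = E = 50, F′ = V = 26.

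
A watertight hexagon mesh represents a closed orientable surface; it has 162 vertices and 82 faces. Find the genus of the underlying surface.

2

Every face is a hexagon, so 2E = 6·82 = 492, giving E = 246.
χ = V − E + F = 162 − 246 + 82 = -2.
For a closed orientable surface χ = 2 − 2g, so g = (2 − (-2))/2 = 2.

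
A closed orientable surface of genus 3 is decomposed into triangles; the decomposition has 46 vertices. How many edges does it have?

χ = 2 − 2·3 = -4, and every face is a triangle so 3F = 2E.
V − E + F = -4 with E = 3F/2 gives 46 − (3/2 − 1)·F = -4, so F = 100 and E = 150.

150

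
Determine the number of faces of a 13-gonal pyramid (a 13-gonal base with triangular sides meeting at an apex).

14

A pyramid on an n-gon base has one n-gon and n triangles: V = 13 + 1 = 14, E = 2·13 = 26, F = 13 + 1 = 14.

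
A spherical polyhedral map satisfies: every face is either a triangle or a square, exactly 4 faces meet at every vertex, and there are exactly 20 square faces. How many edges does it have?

52

Let x be the number of triangles; then F = 20 + x.
Edge–face incidences: 2E = 4·20 + 3·x = 80 + 3x.
Every vertex has degree 4, so 4V = 2E.
Euler: V − E + F = 2 ⇒ (2E)/4 − E + (20 + x) = 2.
Multiply by 8: 2·(2E) − 4·(2E) + 8·(20 + x) = 16, i.e. 160 + 8x − 2·(80 + 3x) = 16.
Collecting terms: 2x = 16, so x = 8.
Then 2E = 80 + 3·8 = 104, so E = 52, V = 2E/4 = 26, F = 20 + 8 = 28.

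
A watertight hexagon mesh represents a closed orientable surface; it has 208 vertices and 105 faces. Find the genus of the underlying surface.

Every face is a hexagon, so 2E = 6·105 = 630, giving E = 315.
χ = V − E + F = 208 − 315 + 105 = -2.
For a closed orientable surface χ = 2 − 2g, so g = (2 − (-2))/2 = 2.

2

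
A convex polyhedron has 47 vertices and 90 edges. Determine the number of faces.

Here V − E + F = 2.
F = 2 − V + E = 2 − 47 + 90 = 45.

45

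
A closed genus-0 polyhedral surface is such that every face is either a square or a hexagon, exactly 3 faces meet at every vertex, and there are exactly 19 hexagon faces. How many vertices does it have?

Let x be the number of squares; then F = 19 + x.
Edge–face incidences: 2E = 6·19 + 4·x = 114 + 4x.
Every vertex has degree 3, so 3V = 2E.
Euler: V − E + F = 2 ⇒ (2E)/3 − E + (19 + x) = 2.
Multiply by 6: 2·(2E) − 3·(2E) + 6·(19 + x) = 12, i.e. 114 + 6x − (114 + 4x) = 12.
Collecting terms: 2x = 12, so x = 6.
Then 2E = 114 + 4·6 = 138, so E = 69, V = 2E/3 = 46, F = 19 + 6 = 25.

46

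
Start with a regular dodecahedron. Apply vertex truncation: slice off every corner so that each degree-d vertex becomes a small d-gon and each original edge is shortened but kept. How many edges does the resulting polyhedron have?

90

The base solid has V = 20, E = 30, F = 12.
Truncation replaces each original edge-end by a new vertex, so V′ = 2E = 60.
Each original edge survives, and each old vertex of degree d contributes d new edges; summing degrees gives Σd = 2E, so E′ = E + 2E = 3E = 90.
Each original face survives and each original vertex becomes one new face: F′ = F + V = 32.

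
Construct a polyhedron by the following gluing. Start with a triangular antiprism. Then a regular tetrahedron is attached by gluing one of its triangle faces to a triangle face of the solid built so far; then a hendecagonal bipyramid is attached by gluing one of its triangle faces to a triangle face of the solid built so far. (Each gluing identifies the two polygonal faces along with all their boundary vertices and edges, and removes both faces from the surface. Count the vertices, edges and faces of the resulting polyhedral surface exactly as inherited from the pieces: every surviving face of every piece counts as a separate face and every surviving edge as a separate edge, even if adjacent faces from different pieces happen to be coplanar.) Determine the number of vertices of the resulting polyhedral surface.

17

A triangular antiprism: V=6, E=12, F=8.
Attach a regular tetrahedron (V=4, E=6, F=4) along a 3-gon: merge 3 vertices and 3 edges, delete both glued faces → V=7, E=15, F=10.
Attach a hendecagonal bipyramid (V=13, E=33, F=22) along a 3-gon: merge 3 vertices and 3 edges, delete both glued faces → V=17, E=45, F=30.
Check: V − E + F = 17 − 45 + 30 = 2.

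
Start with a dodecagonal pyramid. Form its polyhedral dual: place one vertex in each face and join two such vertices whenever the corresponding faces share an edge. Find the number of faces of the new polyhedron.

13

The base solid has V = 13, E = 24, F = 13.
The dual swaps V and F and preserves E: V′ = F = 13, E′ = E = 24, F′ = V = 13.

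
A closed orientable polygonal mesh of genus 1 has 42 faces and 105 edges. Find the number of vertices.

63

For a closed orientable surface of genus 1, χ = 2 − 2·1 = 0.
V = 0 + E − F = 0 + 105 − 42 = 63.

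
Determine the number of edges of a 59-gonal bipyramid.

A bipyramid over an n-gon has 2n triangular faces and n + 2 vertices: V = 59 + 2 = 61, E = 3·59 = 177, F = 2·59 = 118.
Check: V − E + F = 61 − 177 + 118 = 2.

177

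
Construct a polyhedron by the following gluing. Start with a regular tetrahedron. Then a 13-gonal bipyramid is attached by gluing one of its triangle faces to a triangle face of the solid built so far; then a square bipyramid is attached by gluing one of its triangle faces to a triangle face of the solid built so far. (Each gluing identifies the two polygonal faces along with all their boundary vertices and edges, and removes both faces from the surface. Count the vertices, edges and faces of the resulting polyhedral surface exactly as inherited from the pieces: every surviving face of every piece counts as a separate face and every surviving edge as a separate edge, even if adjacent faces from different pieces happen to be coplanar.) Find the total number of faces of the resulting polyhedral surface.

34

A regular tetrahedron: V=4, E=6, F=4.
Attach a 13-gonal bipyramid (V=15, E=39, F=26) along a 3-gon: merge 3 vertices and 3 edges, delete both glued faces → V=16, E=42, F=28.
Attach a square bipyramid (V=6, E=12, F=8) along a 3-gon: merge 3 vertices and 3 edges, delete both glued faces → V=19, E=51, F=34.
Check: V − E + F = 19 − 51 + 34 = 2.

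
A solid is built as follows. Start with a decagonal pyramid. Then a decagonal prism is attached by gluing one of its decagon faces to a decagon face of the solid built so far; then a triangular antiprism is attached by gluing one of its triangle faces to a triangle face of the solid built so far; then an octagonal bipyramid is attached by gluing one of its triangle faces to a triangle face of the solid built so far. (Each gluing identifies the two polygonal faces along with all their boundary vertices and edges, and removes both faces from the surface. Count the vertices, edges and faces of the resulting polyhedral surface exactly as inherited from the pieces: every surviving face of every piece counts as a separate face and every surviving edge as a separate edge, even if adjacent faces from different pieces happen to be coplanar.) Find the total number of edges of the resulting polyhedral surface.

70

A decagonal pyramid: V=11, E=20, F=11.
Attach a decagonal prism (V=20, E=30, F=12) along a 10-gon: merge 10 vertices and 10 edges, delete both glued faces → V=21, E=40, F=21.
Attach a triangular antiprism (V=6, E=12, F=8) along a 3-gon: merge 3 vertices and 3 edges, delete both glued faces → V=24, E=49, F=27.
Attach an octagonal bipyramid (V=10, E=24, F=16) along a 3-gon: merge 3 vertices and 3 edges, delete both glued faces → V=31, E=70, F=41.
Check: V − E + F = 31 − 70 + 41 = 2.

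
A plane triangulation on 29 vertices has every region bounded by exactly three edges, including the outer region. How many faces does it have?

54

In a plane triangulation 3F = 2E and V − E + F = 2, so F = 2V − 4 = 2·29 − 4 = 54.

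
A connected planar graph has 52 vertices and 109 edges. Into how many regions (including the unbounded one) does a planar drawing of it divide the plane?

59

Euler's formula for a connected plane graph: V − E + F = 2, so F = 2 − 52 + 109 = 59.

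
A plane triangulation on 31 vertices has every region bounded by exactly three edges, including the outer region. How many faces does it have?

58

In a plane triangulation 3F = 2E and V − E + F = 2, so F = 2V − 4 = 2·31 − 4 = 58.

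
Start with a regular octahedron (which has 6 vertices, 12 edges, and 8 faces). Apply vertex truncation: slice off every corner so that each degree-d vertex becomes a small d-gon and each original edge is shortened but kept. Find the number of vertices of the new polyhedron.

24

Truncation replaces each original edge-end by a new vertex, so V′ = 2E = 24.
Each original edge survives, and each old vertex of degree d contributes d new edges; summing degrees gives Σd = 2E, so E′ = E + 2E = 3E = 36.
Each original face survives and each original vertex becomes one new face: F′ = F + V = 14.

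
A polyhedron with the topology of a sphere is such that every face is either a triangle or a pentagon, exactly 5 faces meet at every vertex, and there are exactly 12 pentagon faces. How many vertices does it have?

Let x be the number of triangles; then F = 12 + x.
Edge–face incidences: 2E = 5·12 + 3·x = 60 + 3x.
Every vertex has degree 5, so 5V = 2E.
Euler: V − E + F = 2 ⇒ (2E)/5 − E + (12 + x) = 2.
Multiply by 10: 2·(2E) − 5·(2E) + 10·(12 + x) = 20, i.e. 120 + 10x − 3·(60 + 3x) = 20.
Collecting terms: x − 60 = 20, so x = 80.
Then 2E = 60 + 3·80 = 300, so E = 150, V = 2E/5 = 60, F = 12 + 80 = 92.

60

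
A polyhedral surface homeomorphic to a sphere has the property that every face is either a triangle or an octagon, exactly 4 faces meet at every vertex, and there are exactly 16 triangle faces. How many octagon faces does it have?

Let x be the number of octagons; then F = 16 + x.
Edge–face incidences: 2E = 3·16 + 8·x = 48 + 8x.
Every vertex has degree 4, so 4V = 2E.
Euler: V − E + F = 2 ⇒ (2E)/4 − E + (16 + x) = 2.
Multiply by 8: 2·(2E) − 4·(2E) + 8·(16 + x) = 16, i.e. 128 + 8x − 2·(48 + 8x) = 16.
Collecting terms: −8x + 32 = 16, so −8x = −16, so x = 2.
Then 2E = 48 + 8·2 = 64, so E = 32, V = 2E/4 = 16, F = 16 + 2 = 18.

2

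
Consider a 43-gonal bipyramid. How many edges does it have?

129

A bipyramid over an n-gon has 2n triangular faces and n + 2 vertices: V = 43 + 2 = 45, E = 3·43 = 129, F = 2·43 = 86.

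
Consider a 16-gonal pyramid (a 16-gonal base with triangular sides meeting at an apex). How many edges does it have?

32

A pyramid on an n-gon base has one n-gon and n triangles: V = 16 + 1 = 17, E = 2·16 = 32, F = 16 + 1 = 17.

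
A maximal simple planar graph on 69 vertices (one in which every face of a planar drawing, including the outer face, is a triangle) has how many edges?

201

In a plane triangulation 3F = 2E and V − E + F = 2, so E = 3V − 6 = 3·69 − 6 = 201.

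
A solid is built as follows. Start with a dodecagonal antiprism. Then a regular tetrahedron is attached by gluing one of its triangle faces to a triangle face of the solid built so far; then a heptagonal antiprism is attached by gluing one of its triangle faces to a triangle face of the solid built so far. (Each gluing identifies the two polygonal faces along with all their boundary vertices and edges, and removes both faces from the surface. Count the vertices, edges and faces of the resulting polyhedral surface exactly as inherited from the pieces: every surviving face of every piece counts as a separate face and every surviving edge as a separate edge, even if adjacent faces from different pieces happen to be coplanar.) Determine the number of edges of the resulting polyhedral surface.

76

A dodecagonal antiprism: V=24, E=48, F=26.
Attach a regular tetrahedron (V=4, E=6, F=4) along a 3-gon: merge 3 vertices and 3 edges, delete both glued faces → V=25, E=51, F=28.
Attach a heptagonal antiprism (V=14, E=28, F=16) along a 3-gon: merge 3 vertices and 3 edges, delete both glued faces → V=36, E=76, F=42.
Check: V − E + F = 36 − 76 + 42 = 2.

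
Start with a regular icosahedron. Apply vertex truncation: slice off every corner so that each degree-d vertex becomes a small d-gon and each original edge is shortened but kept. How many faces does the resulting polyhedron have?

The base solid has V = 12, E = 30, F = 20.
Truncation replaces each original edge-end by a new vertex, so V′ = 2E = 60.
Each original edge survives, and each old vertex of degree d contributes d new edges; summing degrees gives Σd = 2E, so E′ = E + 2E = 3E = 90.
Each original face survives and each original vertex becomes one new face: F′ = F + V = 32.

32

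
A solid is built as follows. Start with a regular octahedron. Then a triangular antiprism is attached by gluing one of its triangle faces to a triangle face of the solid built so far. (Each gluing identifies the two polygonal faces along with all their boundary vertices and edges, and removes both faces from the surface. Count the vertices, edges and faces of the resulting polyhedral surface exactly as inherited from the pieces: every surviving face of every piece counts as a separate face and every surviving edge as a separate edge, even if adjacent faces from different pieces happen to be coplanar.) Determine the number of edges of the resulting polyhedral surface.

A regular octahedron: V=6, E=12, F=8.
Attach a triangular antiprism (V=6, E=12, F=8) along a 3-gon: merge 3 vertices and 3 edges, delete both glued faces → V=9, E=21, F=14.
Check: V − E + F = 9 − 21 + 14 = 2.

21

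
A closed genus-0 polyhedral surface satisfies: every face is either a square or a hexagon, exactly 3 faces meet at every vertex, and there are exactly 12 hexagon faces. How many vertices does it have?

32

Let x be the number of squares; then F = 12 + x.
Edge–face incidences: 2E = 6·12 + 4·x = 72 + 4x.
Every vertex has degree 3, so 3V = 2E.
Euler: V − E + F = 2 ⇒ (2E)/3 − E + (12 + x) = 2.
Multiply by 6: 2·(2E) − 3·(2E) + 6·(12 + x) = 12, i.e. 72 + 6x − (72 + 4x) = 12.
Collecting terms: 2x = 12, so x = 6.
Then 2E = 72 + 4·6 = 96, so E = 48, V = 2E/3 = 32, F = 12 + 6 = 18.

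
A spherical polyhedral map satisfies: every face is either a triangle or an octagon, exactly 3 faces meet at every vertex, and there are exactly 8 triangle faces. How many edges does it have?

Let x be the number of octagons; then F = 8 + x.
Edge–face incidences: 2E = 3·8 + 8·x = 24 + 8x.
Every vertex has degree 3, so 3V = 2E.
Euler: V − E + F = 2 ⇒ (2E)/3 − E + (8 + x) = 2.
Multiply by 6: 2·(2E) − 3·(2E) + 6·(8 + x) = 12, i.e. 48 + 6x − (24 + 8x) = 12.
Collecting terms: −2x + 24 = 12, so −2x = −12, so x = 6.
Then 2E = 24 + 8·6 = 72, so E = 36, V = 2E/3 = 24, F = 8 + 6 = 14.

36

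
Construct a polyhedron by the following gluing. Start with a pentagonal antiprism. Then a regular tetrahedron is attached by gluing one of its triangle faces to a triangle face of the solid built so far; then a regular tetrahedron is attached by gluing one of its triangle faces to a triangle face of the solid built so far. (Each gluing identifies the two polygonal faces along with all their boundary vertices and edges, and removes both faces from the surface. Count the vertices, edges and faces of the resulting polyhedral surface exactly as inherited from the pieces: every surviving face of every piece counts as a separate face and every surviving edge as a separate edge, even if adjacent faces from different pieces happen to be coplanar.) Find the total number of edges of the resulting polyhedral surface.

26

A pentagonal antiprism: V=10, E=20, F=12.
Attach a regular tetrahedron (V=4, E=6, F=4) along a 3-gon: merge 3 vertices and 3 edges, delete both glued faces → V=11, E=23, F=14.
Attach a regular tetrahedron (V=4, E=6, F=4) along a 3-gon: merge 3 vertices and 3 edges, delete both glued faces → V=12, E=26, F=16.
Check: V − E + F = 12 − 26 + 16 = 2.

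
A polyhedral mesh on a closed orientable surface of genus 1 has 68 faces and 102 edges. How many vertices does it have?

For a closed orientable surface of genus 1, χ = 2 − 2·1 = 0.
V = 0 + E − F = 0 + 102 − 68 = 34.

34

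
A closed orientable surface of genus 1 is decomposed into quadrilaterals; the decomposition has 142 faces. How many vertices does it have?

χ = 2 − 2·1 = 0, and every face is a square so 4F = 2E.
E = 4·142/2 = 284. Then V = 0 + E − F = 0 + 284 − 142 = 142.

142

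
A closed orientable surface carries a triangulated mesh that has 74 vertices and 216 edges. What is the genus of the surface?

0

Every face is a triangle and each edge borders two faces, so 3F = 2·216, giving F = 144.
χ = V − E + F = 74 − 216 + 144 = 2.
For a closed orientable surface χ = 2 − 2g, so g = (2 − (2))/2 = 0.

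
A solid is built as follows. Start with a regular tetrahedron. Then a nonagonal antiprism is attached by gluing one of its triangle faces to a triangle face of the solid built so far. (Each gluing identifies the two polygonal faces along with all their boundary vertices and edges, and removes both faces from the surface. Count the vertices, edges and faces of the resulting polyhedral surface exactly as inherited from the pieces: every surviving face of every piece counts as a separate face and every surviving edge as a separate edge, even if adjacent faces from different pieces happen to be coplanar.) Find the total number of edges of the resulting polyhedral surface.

39

A regular tetrahedron: V=4, E=6, F=4.
Attach a nonagonal antiprism (V=18, E=36, F=20) along a 3-gon: merge 3 vertices and 3 edges, delete both glued faces → V=19, E=39, F=22.
Check: V − E + F = 19 − 39 + 22 = 2.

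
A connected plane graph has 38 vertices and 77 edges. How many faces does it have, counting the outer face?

41

Euler's formula for a connected plane graph: V − E + F = 2, so F = 2 − 38 + 77 = 41.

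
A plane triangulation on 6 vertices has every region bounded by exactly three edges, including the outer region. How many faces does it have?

In a plane triangulation 3F = 2E and V − E + F = 2, so F = 2V − 4 = 2·6 − 4 = 8.

8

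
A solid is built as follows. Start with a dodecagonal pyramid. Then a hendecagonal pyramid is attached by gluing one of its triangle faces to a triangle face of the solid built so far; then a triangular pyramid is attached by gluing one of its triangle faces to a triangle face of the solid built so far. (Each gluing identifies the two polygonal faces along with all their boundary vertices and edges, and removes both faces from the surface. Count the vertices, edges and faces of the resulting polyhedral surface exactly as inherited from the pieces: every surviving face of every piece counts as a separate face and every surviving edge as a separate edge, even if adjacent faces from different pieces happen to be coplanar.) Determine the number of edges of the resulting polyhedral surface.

A dodecagonal pyramid: V=13, E=24, F=13.
Attach a hendecagonal pyramid (V=12, E=22, F=12) along a 3-gon: merge 3 vertices and 3 edges, delete both glued faces → V=22, E=43, F=23.
Attach a triangular pyramid (V=4, E=6, F=4) along a 3-gon: merge 3 vertices and 3 edges, delete both glued faces → V=23, E=46, F=25.
Check: V − E + F = 23 − 46 + 25 = 2.

46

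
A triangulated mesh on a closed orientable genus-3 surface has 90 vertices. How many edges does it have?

282

χ = 2 − 2·3 = -4, and every face is a triangle so 3F = 2E.
V − E + F = -4 with E = 3F/2 gives 90 − (3/2 − 1)·F = -4, so F = 188 and E = 282.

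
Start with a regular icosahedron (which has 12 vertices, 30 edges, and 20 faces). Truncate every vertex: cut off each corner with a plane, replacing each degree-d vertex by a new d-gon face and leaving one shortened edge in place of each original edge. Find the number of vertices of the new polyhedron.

60

Truncation replaces each original edge-end by a new vertex, so V′ = 2E = 60.
Each original edge survives, and each old vertex of degree d contributes d new edges; summing degrees gives Σd = 2E, so E′ = E + 2E = 3E = 90.
Each original face survives and each original vertex becomes one new face: F′ = F + V = 32.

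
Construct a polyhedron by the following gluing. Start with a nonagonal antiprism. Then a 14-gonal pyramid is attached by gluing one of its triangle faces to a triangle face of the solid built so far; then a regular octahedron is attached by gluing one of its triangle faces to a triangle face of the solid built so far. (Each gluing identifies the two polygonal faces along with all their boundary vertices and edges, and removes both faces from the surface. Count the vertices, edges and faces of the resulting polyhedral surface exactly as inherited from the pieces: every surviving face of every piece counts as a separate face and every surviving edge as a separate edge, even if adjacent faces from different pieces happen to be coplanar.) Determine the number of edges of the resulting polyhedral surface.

70

A nonagonal antiprism: V=18, E=36, F=20.
Attach a 14-gonal pyramid (V=15, E=28, F=15) along a 3-gon: merge 3 vertices and 3 edges, delete both glued faces → V=30, E=61, F=33.
Attach a regular octahedron (V=6, E=12, F=8) along a 3-gon: merge 3 vertices and 3 edges, delete both glued faces → V=33, E=70, F=39.
Check: V − E + F = 33 − 70 + 39 = 2.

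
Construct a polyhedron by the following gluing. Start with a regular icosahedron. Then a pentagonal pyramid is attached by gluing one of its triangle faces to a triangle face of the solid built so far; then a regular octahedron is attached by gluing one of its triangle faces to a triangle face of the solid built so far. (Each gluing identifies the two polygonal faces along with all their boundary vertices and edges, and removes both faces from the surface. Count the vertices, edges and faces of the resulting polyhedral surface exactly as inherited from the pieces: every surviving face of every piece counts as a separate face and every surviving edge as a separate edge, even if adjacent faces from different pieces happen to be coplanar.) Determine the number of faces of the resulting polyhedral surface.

A regular icosahedron: V=12, E=30, F=20.
Attach a pentagonal pyramid (V=6, E=10, F=6) along a 3-gon: merge 3 vertices and 3 edges, delete both glued faces → V=15, E=37, F=24.
Attach a regular octahedron (V=6, E=12, F=8) along a 3-gon: merge 3 vertices and 3 edges, delete both glued faces → V=18, E=46, F=30.
Check: V − E + F = 18 − 46 + 30 = 2.

30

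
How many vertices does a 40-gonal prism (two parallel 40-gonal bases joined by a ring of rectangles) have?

80

A prism on an n-gon has two n-gon bases and n rectangular sides: V = 2·40 = 80, E = 3·40 = 120, F = 40 + 2 = 42.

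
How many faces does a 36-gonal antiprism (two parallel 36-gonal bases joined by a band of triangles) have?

An antiprism on an n-gon has two n-gon caps and 2n triangles: V = 2·36 = 72, E = 4·36 = 144, F = 2·36 + 2 = 74.

74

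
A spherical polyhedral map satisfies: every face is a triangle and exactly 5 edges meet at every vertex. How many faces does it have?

Each face has 3 edges and each edge borders two faces, so 2E = 3F.
Each vertex has degree 5, so 5V = 2E and hence V = 3F/5.
Euler: V − E + F = 2 ⇒ (3F/5) − (3F/2) + F = 2.
Multiply by 10: (6 − 15 + 10)F = 20, i.e. 1F = 20.
So F = 20, E = 3·20/2 = 30, V = 3·20/5 = 12.

20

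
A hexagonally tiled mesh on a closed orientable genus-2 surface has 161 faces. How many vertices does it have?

320

χ = 2 − 2·2 = -2, and every face is a hexagon so 6F = 2E.
E = 6·161/2 = 483. Then V = -2 + E − F = -2 + 483 − 161 = 320.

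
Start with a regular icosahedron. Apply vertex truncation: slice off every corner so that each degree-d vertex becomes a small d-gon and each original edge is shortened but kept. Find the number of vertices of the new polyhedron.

The base solid has V = 12, E = 30, F = 20.
Truncation replaces each original edge-end by a new vertex, so V′ = 2E = 60.
Each original edge survives, and each old vertex of degree d contributes d new edges; summing degrees gives Σd = 2E, so E′ = E + 2E = 3E = 90.
Each original face survives and each original vertex becomes one new face: F′ = F + V = 32.

60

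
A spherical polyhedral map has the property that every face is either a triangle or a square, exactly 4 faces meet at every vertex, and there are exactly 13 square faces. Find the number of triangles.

Let x be the number of triangles; then F = 13 + x.
Edge–face incidences: 2E = 4·13 + 3·x = 52 + 3x.
Every vertex has degree 4, so 4V = 2E.
Euler: V − E + F = 2 ⇒ (2E)/4 − E + (13 + x) = 2.
Multiply by 8: 2·(2E) − 4·(2E) + 8·(13 + x) = 16, i.e. 104 + 8x − 2·(52 + 3x) = 16.
Collecting terms: 2x = 16, so x = 8.
Then 2E = 52 + 3·8 = 76, so E = 38, V = 2E/4 = 19, F = 13 + 8 = 21.

8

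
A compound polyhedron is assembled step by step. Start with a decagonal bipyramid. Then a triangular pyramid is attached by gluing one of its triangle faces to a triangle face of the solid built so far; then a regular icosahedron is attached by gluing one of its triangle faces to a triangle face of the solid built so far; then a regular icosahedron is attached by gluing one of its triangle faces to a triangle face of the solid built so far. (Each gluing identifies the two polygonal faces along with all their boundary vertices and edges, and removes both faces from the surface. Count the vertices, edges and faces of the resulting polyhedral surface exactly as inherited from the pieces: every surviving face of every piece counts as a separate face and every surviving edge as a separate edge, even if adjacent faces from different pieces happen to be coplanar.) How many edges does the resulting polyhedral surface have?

A decagonal bipyramid: V=12, E=30, F=20.
Attach a triangular pyramid (V=4, E=6, F=4) along a 3-gon: merge 3 vertices and 3 edges, delete both glued faces → V=13, E=33, F=22.
Attach a regular icosahedron (V=12, E=30, F=20) along a 3-gon: merge 3 vertices and 3 edges, delete both glued faces → V=22, E=60, F=40.
Attach a regular icosahedron (V=12, E=30, F=20) along a 3-gon: merge 3 vertices and 3 edges, delete both glued faces → V=31, E=87, F=58.
Check: V − E + F = 31 − 87 + 58 = 2.

87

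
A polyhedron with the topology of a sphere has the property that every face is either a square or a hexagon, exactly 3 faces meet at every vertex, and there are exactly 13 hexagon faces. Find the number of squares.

6

Let x be the number of squares; then F = 13 + x.
Edge–face incidences: 2E = 6·13 + 4·x = 78 + 4x.
Every vertex has degree 3, so 3V = 2E.
Euler: V − E + F = 2 ⇒ (2E)/3 − E + (13 + x) = 2.
Multiply by 6: 2·(2E) − 3·(2E) + 6·(13 + x) = 12, i.e. 78 + 6x − (78 + 4x) = 12.
Collecting terms: 2x = 12, so x = 6.
Then 2E = 78 + 4·6 = 102, so E = 51, V = 2E/3 = 34, F = 13 + 6 = 19.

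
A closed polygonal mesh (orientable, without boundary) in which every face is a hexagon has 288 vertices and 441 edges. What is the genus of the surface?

Every face is a hexagon and each edge borders two faces, so 6F = 2·441, giving F = 147.
χ = V − E + F = 288 − 441 + 147 = -6.
For a closed orientable surface χ = 2 − 2g, so g = (2 − (-6))/2 = 4.

4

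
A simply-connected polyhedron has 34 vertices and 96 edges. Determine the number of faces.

64

Here V − E + F = 2.
F = 2 − V + E = 2 − 34 + 96 = 64.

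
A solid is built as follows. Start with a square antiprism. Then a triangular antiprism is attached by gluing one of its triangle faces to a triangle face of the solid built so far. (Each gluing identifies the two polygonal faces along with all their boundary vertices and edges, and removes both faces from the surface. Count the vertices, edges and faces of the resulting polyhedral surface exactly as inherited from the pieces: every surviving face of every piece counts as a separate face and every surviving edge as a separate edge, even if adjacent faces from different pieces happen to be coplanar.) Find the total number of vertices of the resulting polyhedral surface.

A square antiprism: V=8, E=16, F=10.
Attach a triangular antiprism (V=6, E=12, F=8) along a 3-gon: merge 3 vertices and 3 edges, delete both glued faces → V=11, E=25, F=16.
Check: V − E + F = 11 − 25 + 16 = 2.

11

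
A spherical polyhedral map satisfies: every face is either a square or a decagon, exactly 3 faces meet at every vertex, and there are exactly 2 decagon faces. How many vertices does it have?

20

Let x be the number of squares; then F = 2 + x.
Edge–face incidences: 2E = 10·2 + 4·x = 20 + 4x.
Every vertex has degree 3, so 3V = 2E.
Euler: V − E + F = 2 ⇒ (2E)/3 − E + (2 + x) = 2.
Multiply by 6: 2·(2E) − 3·(2E) + 6·(2 + x) = 12, i.e. 12 + 6x − (20 + 4x) = 12.
Collecting terms: 2x − 8 = 12, so 2x = 20, so x = 10.
Then 2E = 20 + 4·10 = 60, so E = 30, V = 2E/3 = 20, F = 2 + 10 = 12.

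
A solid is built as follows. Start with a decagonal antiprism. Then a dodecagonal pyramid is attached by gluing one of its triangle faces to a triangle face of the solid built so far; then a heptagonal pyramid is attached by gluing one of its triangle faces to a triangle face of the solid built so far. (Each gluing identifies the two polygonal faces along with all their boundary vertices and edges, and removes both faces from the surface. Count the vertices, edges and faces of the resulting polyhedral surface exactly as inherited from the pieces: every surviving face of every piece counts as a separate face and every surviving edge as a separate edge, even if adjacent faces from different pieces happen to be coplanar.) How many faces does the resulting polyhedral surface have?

A decagonal antiprism: V=20, E=40, F=22.
Attach a dodecagonal pyramid (V=13, E=24, F=13) along a 3-gon: merge 3 vertices and 3 edges, delete both glued faces → V=30, E=61, F=33.
Attach a heptagonal pyramid (V=8, E=14, F=8) along a 3-gon: merge 3 vertices and 3 edges, delete both glued faces → V=35, E=72, F=39.
Check: V − E + F = 35 − 72 + 39 = 2.

39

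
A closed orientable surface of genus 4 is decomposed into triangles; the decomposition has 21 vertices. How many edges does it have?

81

χ = 2 − 2·4 = -6, and every face is a triangle so 3F = 2E.
V − E + F = -6 with E = 3F/2 gives 21 − (3/2 − 1)·F = -6, so F = 54 and E = 81.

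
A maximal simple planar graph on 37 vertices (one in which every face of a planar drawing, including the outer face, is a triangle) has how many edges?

105

In a plane triangulation 3F = 2E and V − E + F = 2, so E = 3V − 6 = 3·37 − 6 = 105.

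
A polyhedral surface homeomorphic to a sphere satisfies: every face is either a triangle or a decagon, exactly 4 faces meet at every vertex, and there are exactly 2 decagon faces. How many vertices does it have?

Let x be the number of triangles; then F = 2 + x.
Edge–face incidences: 2E = 10·2 + 3·x = 20 + 3x.
Every vertex has degree 4, so 4V = 2E.
Euler: V − E + F = 2 ⇒ (2E)/4 − E + (2 + x) = 2.
Multiply by 8: 2·(2E) − 4·(2E) + 8·(2 + x) = 16, i.e. 16 + 8x − 2·(20 + 3x) = 16.
Collecting terms: 2x − 24 = 16, so 2x = 40, so x = 20.
Then 2E = 20 + 3·20 = 80, so E = 40, V = 2E/4 = 20, F = 2 + 20 = 22.

20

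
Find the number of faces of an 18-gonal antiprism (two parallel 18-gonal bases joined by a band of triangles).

38

An antiprism on an n-gon has two n-gon caps and 2n triangles: V = 2·18 = 36, E = 4·18 = 72, F = 2·18 + 2 = 38.
Check: V − E + F = 36 − 72 + 38 = 2.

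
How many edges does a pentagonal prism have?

15

A prism on an n-gon has two n-gon bases and n rectangular sides: V = 2·5 = 10, E = 3·5 = 15, F = 5 + 2 = 7.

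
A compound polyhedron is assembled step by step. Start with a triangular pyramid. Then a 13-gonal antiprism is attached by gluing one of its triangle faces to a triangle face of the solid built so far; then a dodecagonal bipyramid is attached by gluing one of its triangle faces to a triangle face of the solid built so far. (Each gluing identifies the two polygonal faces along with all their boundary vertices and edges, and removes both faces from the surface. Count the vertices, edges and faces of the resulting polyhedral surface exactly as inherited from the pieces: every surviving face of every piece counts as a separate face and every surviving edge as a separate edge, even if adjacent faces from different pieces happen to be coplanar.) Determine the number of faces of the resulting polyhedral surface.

52

A triangular pyramid: V=4, E=6, F=4.
Attach a 13-gonal antiprism (V=26, E=52, F=28) along a 3-gon: merge 3 vertices and 3 edges, delete both glued faces → V=27, E=55, F=30.
Attach a dodecagonal bipyramid (V=14, E=36, F=24) along a 3-gon: merge 3 vertices and 3 edges, delete both glued faces → V=38, E=88, F=52.
Check: V − E + F = 38 − 88 + 52 = 2.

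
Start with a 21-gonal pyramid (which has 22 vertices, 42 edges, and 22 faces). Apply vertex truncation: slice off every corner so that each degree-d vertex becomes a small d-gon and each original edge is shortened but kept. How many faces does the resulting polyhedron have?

44

Truncation replaces each original edge-end by a new vertex, so V′ = 2E = 84.
Each original edge survives, and each old vertex of degree d contributes d new edges; summing degrees gives Σd = 2E, so E′ = E + 2E = 3E = 126.
Each original face survives and each original vertex becomes one new face: F′ = F + V = 44.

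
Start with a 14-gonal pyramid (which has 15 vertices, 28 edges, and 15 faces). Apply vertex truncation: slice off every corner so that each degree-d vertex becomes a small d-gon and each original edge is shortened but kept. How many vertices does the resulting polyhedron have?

Truncation replaces each original edge-end by a new vertex, so V′ = 2E = 56.
Each original edge survives, and each old vertex of degree d contributes d new edges; summing degrees gives Σd = 2E, so E′ = E + 2E = 3E = 84.
Each original face survives and each original vertex becomes one new face: F′ = F + V = 30.

56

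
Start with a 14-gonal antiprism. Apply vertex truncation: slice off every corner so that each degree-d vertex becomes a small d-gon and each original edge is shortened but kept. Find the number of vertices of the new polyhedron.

The base solid has V = 28, E = 56, F = 30.
Truncation replaces each original edge-end by a new vertex, so V′ = 2E = 112.
Each original edge survives, and each old vertex of degree d contributes d new edges; summing degrees gives Σd = 2E, so E′ = E + 2E = 3E = 168.
Each original face survives and each original vertex becomes one new face: F′ = F + V = 58.

112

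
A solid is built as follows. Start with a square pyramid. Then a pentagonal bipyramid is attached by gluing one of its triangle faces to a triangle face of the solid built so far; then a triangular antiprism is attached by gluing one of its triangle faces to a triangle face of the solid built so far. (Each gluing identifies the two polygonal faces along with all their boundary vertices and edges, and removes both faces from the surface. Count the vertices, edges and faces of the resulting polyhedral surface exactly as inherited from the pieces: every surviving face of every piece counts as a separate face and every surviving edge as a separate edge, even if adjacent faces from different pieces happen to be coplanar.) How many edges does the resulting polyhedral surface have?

A square pyramid: V=5, E=8, F=5.
Attach a pentagonal bipyramid (V=7, E=15, F=10) along a 3-gon: merge 3 vertices and 3 edges, delete both glued faces → V=9, E=20, F=13.
Attach a triangular antiprism (V=6, E=12, F=8) along a 3-gon: merge 3 vertices and 3 edges, delete both glued faces → V=12, E=29, F=19.
Check: V − E + F = 12 − 29 + 19 = 2.

29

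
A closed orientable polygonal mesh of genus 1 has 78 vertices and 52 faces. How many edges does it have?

130

For a closed orientable surface of genus 1, χ = 2 − 2·1 = 0.
E = V + F − (0) = 78 + 52 − (0) = 130.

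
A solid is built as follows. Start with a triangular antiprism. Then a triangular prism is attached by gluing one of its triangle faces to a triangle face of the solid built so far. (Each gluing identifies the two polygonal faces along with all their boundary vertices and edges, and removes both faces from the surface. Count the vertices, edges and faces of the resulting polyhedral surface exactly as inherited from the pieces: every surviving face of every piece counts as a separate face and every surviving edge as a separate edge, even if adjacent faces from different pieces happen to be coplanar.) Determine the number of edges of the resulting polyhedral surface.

18

A triangular antiprism: V=6, E=12, F=8.
Attach a triangular prism (V=6, E=9, F=5) along a 3-gon: merge 3 vertices and 3 edges, delete both glued faces → V=9, E=18, F=11.
Check: V − E + F = 9 − 18 + 11 = 2.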